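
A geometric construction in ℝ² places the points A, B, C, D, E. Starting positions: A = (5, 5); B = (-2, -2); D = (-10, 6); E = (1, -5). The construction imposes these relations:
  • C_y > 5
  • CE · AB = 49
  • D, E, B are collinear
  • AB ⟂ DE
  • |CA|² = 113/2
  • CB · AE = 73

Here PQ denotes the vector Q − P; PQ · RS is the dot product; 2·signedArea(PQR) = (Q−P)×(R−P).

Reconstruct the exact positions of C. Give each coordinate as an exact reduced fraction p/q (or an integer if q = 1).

1. C_x = -5/2  [CB · AE = 73 ∩ CE · AB = 49]
2. C_y = 11/2  [CB · AE = 73 ∩ CE · AB = 49]
   → C = (-5/2, 11/2)

C = (-5/2, 11/2)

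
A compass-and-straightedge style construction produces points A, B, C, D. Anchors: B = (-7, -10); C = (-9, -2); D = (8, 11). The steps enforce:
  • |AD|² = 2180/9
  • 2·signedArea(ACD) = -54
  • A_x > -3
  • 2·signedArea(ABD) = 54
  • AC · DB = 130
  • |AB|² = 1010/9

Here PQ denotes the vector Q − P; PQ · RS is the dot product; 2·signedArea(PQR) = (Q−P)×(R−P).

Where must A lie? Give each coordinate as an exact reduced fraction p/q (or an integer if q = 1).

A = (-8/3, -1/3)

1. A_x = -8/3  [2·signedArea(ACD) = -54 ∩ 2·signedArea(ABD) = 54]
2. A_y = -1/3  [2·signedArea(ACD) = -54 ∩ 2·signedArea(ABD) = 54]
   → A = (-8/3, -1/3)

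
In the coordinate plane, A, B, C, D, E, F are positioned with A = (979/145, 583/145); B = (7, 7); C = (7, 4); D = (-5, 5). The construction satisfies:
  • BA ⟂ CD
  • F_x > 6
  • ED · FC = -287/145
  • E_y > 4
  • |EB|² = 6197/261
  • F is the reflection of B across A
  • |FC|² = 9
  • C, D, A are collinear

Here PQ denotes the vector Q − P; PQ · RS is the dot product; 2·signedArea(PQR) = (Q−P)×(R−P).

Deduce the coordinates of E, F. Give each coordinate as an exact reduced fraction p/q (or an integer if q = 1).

1. F_x = 943/145  [F is the reflection of B across A]
2. F_y = 151/145  [F is the reflection of B across A]
   → F = (943/145, 151/145)
3. E_x = 423/145  [line -72/145·x + -429/145·y + 2072/145 = 0 ∩ |EB|² = 6197/261]
4. E_y = 1888/435  [line -72/145·x + -429/145·y + 2072/145 = 0 ∩ |EB|² = 6197/261]
   → E = (423/145, 1888/435)

E = (423/145, 1888/435)
F = (943/145, 151/145)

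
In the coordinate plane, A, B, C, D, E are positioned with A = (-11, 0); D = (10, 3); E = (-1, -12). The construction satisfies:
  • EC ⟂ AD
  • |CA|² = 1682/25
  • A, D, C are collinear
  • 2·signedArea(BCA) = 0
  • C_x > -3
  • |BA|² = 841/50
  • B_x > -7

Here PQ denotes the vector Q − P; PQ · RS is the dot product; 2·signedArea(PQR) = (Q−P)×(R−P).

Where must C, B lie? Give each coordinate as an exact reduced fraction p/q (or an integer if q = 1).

B = (-347/50, 29/50)
C = (-72/25, 29/25)

1. C_x = -72/25  [A, D, C are collinear ∩ EC ⟂ AD]
2. C_y = 29/25  [A, D, C are collinear ∩ EC ⟂ AD]
   → C = (-72/25, 29/25)
3. B_x = -347/50  [line 29/25·x + -203/25·y + 319/25 = 0 ∩ |BA|² = 841/50]
4. B_y = 29/50  [line 29/25·x + -203/25·y + 319/25 = 0 ∩ |BA|² = 841/50]
   → B = (-347/50, 29/50)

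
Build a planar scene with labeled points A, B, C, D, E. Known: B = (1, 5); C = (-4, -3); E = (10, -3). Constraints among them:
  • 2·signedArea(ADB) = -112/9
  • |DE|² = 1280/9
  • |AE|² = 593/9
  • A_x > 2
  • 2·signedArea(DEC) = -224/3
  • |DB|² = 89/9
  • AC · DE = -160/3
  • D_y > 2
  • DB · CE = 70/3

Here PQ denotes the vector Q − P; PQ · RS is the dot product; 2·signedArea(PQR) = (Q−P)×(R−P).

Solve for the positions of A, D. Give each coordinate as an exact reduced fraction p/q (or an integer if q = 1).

A = (7/3, -1/3)
D = (-2/3, 7/3)

1. D_x = -2/3  [DB · CE = 70/3 ∩ 2·signedArea(DEC) = -224/3]
2. D_y = 7/3  [DB · CE = 70/3 ∩ 2·signedArea(DEC) = -224/3]
   → D = (-2/3, 7/3)
3. A_x = 7/3  [2·signedArea(ADB) = -112/9 ∩ AC · DE = -160/3]
4. A_y = -1/3  [2·signedArea(ADB) = -112/9 ∩ AC · DE = -160/3]
   → A = (7/3, -1/3)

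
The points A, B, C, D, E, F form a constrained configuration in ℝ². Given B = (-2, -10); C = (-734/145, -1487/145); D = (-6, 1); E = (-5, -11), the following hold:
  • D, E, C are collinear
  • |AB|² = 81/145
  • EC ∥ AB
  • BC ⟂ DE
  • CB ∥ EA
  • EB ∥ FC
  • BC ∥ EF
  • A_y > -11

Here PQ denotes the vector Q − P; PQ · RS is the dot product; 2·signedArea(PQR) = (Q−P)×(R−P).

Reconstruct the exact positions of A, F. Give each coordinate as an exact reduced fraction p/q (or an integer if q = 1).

A = (-281/145, -1558/145)
F = (-1169/145, -1632/145)

1. A_x = -281/145  [EC ∥ AB ∩ CB ∥ EA]
2. A_y = -1558/145  [EC ∥ AB ∩ CB ∥ EA]
   → A = (-281/145, -1558/145)
3. F_x = -1169/145  [EB ∥ FC ∩ BC ∥ EF]
4. F_y = -1632/145  [EB ∥ FC ∩ BC ∥ EF]
   → F = (-1169/145, -1632/145)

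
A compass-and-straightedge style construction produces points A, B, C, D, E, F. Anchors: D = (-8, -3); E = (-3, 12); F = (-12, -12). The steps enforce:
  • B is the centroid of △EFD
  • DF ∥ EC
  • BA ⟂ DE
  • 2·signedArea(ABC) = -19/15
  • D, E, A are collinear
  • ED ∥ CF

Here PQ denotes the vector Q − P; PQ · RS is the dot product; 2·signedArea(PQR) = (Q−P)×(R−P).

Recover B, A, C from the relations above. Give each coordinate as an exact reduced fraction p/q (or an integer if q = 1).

A = (-221/30, -11/10)
B = (-23/3, -1)
C = (-7, 3)

1. B_x = -23/3  [B is the centroid of △EFD]
2. B_y = -1  [B is the centroid of △EFD]
   → B = (-23/3, -1)
3. A_x = -221/30  [D, E, A are collinear ∩ BA ⟂ DE]
4. A_y = -11/10  [D, E, A are collinear ∩ BA ⟂ DE]
   → A = (-221/30, -11/10)
5. C_x = -7  [ED ∥ CF ∩ DF ∥ EC]
6. C_y = 3  [ED ∥ CF ∩ DF ∥ EC]
   → C = (-7, 3)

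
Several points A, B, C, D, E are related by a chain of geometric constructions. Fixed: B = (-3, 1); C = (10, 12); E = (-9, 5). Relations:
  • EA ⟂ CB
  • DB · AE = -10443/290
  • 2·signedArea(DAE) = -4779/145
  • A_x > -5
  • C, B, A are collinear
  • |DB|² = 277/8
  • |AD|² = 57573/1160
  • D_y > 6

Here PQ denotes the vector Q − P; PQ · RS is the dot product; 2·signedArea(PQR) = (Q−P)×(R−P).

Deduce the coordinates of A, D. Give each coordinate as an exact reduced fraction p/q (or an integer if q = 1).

1. A_x = -656/145  [C, B, A are collinear ∩ EA ⟂ CB]
2. A_y = -42/145  [C, B, A are collinear ∩ EA ⟂ CB]
   → A = (-656/145, -42/145)
3. D_x = -17/4  [DB · AE = -10443/290 ∩ 2·signedArea(DAE) = -4779/145]
4. D_y = 27/4  [DB · AE = -10443/290 ∩ 2·signedArea(DAE) = -4779/145]
   → D = (-17/4, 27/4)

A = (-656/145, -42/145)
D = (-17/4, 27/4)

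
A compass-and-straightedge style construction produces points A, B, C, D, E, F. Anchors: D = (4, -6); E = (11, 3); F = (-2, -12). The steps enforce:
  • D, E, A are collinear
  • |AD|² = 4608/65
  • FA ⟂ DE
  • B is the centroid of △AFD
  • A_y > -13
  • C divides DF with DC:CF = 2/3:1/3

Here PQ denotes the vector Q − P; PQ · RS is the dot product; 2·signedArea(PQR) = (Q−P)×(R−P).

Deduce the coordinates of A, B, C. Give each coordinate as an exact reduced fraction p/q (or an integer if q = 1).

1. A_x = -76/65  [D, E, A are collinear ∩ FA ⟂ DE]
2. A_y = -822/65  [D, E, A are collinear ∩ FA ⟂ DE]
   → A = (-76/65, -822/65)
3. B_x = 18/65  [B is the centroid of △AFD]
4. B_y = -664/65  [B is the centroid of △AFD]
   → B = (18/65, -664/65)
5. C_x = 0  [C divides DF with DC:CF = 2/3:1/3]
6. C_y = -10  [C divides DF with DC:CF = 2/3:1/3]
   → C = (0, -10)

A = (-76/65, -822/65)
B = (18/65, -664/65)
C = (0, -10)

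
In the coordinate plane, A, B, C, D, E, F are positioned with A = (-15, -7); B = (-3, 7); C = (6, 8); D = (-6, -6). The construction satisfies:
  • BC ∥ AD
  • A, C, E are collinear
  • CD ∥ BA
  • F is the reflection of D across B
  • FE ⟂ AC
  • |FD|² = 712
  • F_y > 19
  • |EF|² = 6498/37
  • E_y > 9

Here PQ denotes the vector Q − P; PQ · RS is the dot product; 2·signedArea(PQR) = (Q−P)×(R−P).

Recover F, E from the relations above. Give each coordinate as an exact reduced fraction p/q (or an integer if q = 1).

E = (285/37, 341/37)
F = (0, 20)

1. F_x = 0  [F is the reflection of D across B]
2. F_y = 20  [F is the reflection of D across B]
   → F = (0, 20)
3. E_x = 285/37  [A, C, E are collinear ∩ FE ⟂ AC]
4. E_y = 341/37  [A, C, E are collinear ∩ FE ⟂ AC]
   → E = (285/37, 341/37)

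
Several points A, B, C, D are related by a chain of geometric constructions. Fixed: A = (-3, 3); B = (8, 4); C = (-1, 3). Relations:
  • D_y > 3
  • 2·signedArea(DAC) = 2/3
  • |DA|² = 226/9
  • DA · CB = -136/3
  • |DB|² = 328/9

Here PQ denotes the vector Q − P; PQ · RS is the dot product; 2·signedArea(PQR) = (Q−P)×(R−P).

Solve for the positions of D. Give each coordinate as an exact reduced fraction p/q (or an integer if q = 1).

D = (2, 10/3)

1. D_x = 2  [2·signedArea(DAC) = 2/3 ∩ DA · CB = -136/3]
2. D_y = 10/3  [2·signedArea(DAC) = 2/3 ∩ DA · CB = -136/3]
   → D = (2, 10/3)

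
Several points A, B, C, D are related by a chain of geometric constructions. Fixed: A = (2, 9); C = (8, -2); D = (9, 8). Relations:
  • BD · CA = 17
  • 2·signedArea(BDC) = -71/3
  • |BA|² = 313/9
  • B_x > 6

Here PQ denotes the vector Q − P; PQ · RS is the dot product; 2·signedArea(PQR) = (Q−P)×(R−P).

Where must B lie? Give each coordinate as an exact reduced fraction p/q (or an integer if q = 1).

B = (19/3, 5)

1. B_x = 19/3  [BD · CA = 17 ∩ 2·signedArea(BDC) = -71/3]
2. B_y = 5  [BD · CA = 17 ∩ 2·signedArea(BDC) = -71/3]
   → B = (19/3, 5)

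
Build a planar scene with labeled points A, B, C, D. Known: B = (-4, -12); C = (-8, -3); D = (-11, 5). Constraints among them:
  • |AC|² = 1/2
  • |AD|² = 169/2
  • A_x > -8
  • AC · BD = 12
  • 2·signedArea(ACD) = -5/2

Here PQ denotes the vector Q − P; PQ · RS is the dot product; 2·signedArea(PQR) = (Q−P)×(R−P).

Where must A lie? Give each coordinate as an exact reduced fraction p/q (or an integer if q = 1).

A = (-15/2, -7/2)

1. A_x = -15/2  [AC · BD = 12 ∩ 2·signedArea(ACD) = -5/2]
2. A_y = -7/2  [AC · BD = 12 ∩ 2·signedArea(ACD) = -5/2]
   → A = (-15/2, -7/2)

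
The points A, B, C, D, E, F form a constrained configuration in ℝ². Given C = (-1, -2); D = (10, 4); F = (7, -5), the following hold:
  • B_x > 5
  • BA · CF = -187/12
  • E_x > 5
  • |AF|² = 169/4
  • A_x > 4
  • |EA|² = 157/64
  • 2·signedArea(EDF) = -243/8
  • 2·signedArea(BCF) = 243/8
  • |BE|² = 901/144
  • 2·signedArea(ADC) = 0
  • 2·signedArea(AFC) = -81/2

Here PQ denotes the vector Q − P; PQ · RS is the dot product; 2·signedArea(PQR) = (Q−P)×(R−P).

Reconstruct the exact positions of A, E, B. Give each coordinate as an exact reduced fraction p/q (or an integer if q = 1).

1. A_x = 9/2  [2·signedArea(ADC) = 0 ∩ 2·signedArea(AFC) = -81/2]
2. A_y = 1  [2·signedArea(ADC) = 0 ∩ 2·signedArea(AFC) = -81/2]
   → A = (9/2, 1)
3. B_x = 139/24  [2·signedArea(BCF) = 243/8 ∩ BA · CF = -187/12]
4. B_y = -3/4  [2·signedArea(BCF) = 243/8 ∩ BA · CF = -187/12]
   → B = (139/24, -3/4)
5. E_x = 47/8  [line 9·x + -3·y + -381/8 = 0 ∩ |BE|² = 901/144]
6. E_y = 7/4  [line 9·x + -3·y + -381/8 = 0 ∩ |BE|² = 901/144]
   → E = (47/8, 7/4)

A = (9/2, 1)
B = (139/24, -3/4)
E = (47/8, 7/4)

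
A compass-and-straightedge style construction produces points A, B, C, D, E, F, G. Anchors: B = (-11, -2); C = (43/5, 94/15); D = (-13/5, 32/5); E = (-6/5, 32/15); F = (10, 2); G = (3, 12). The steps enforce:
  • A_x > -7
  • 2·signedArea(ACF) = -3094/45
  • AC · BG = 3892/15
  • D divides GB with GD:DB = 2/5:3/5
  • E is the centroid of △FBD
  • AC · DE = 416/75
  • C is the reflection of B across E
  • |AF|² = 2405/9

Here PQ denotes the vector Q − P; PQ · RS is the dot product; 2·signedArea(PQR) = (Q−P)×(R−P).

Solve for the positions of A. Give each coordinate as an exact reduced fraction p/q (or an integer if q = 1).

A = (-19/3, 8/3)

1. A_x = -19/3  [AC · DE = 416/75 ∩ 2·signedArea(ACF) = -3094/45]
2. A_y = 8/3  [AC · DE = 416/75 ∩ 2·signedArea(ACF) = -3094/45]
   → A = (-19/3, 8/3)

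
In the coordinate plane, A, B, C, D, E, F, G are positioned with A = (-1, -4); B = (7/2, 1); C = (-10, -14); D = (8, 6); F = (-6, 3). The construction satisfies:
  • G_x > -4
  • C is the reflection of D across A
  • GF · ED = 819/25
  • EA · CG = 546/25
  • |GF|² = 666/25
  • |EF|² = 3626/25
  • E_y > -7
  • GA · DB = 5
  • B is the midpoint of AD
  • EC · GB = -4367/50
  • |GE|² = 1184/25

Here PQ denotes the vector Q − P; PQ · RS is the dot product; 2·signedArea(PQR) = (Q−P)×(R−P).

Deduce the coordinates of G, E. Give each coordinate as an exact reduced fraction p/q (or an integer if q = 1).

E = (1, -34/5)
G = (-3, -6/5)

1. G_x = -3  [line 9/2·x + 5·y + 39/2 = 0 ∩ |GF|² = 666/25]
2. G_y = -6/5  [line 9/2·x + 5·y + 39/2 = 0 ∩ |GF|² = 666/25]
   → G = (-3, -6/5)
3. E_x = 1  [EA · CG = 546/25 ∩ GF · ED = 819/25]
4. E_y = -34/5  [EA · CG = 546/25 ∩ GF · ED = 819/25]
   → E = (1, -34/5)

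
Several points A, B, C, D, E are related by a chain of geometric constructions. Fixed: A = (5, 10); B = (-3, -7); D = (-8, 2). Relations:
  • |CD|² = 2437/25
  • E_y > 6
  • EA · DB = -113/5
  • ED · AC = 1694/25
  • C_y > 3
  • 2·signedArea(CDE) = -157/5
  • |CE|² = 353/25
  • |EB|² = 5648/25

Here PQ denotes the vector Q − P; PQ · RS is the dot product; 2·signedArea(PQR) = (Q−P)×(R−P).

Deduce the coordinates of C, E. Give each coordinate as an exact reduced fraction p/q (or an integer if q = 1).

C = (9/5, 16/5)
E = (17/5, 33/5)

1. E_x = 17/5  [line -5·x + 9·y + -212/5 = 0 ∩ |EB|² = 5648/25]
2. E_y = 33/5  [line -5·x + 9·y + -212/5 = 0 ∩ |EB|² = 5648/25]
   → E = (17/5, 33/5)
3. C_x = 9/5  [2·signedArea(CDE) = -157/5 ∩ ED · AC = 1694/25]
4. C_y = 16/5  [2·signedArea(CDE) = -157/5 ∩ ED · AC = 1694/25]
   → C = (9/5, 16/5)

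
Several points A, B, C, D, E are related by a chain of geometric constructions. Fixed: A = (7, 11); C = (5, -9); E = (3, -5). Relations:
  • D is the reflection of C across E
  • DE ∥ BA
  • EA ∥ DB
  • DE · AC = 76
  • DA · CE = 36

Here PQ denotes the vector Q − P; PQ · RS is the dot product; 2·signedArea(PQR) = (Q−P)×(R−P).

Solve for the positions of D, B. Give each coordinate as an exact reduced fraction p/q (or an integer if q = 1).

1. D_x = 1  [D is the reflection of C across E]
2. D_y = -1  [D is the reflection of C across E]
   → D = (1, -1)
3. B_x = 5  [DE ∥ BA ∩ EA ∥ DB]
4. B_y = 15  [DE ∥ BA ∩ EA ∥ DB]
   → B = (5, 15)

B = (5, 15)
D = (1, -1)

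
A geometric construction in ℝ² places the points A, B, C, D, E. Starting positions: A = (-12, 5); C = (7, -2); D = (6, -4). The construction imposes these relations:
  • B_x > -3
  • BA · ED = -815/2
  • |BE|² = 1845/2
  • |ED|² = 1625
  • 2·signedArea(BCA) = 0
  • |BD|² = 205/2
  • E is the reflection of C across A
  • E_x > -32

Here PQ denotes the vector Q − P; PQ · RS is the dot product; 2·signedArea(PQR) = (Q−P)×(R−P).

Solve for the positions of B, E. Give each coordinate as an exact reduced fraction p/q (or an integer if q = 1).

1. E_x = -31  [E is the reflection of C across A]
2. E_y = 12  [E is the reflection of C across A]
   → E = (-31, 12)
3. B_x = -5/2  [2·signedArea(BCA) = 0 ∩ BA · ED = -815/2]
4. B_y = 3/2  [2·signedArea(BCA) = 0 ∩ BA · ED = -815/2]
   → B = (-5/2, 3/2)

B = (-5/2, 3/2)
E = (-31, 12)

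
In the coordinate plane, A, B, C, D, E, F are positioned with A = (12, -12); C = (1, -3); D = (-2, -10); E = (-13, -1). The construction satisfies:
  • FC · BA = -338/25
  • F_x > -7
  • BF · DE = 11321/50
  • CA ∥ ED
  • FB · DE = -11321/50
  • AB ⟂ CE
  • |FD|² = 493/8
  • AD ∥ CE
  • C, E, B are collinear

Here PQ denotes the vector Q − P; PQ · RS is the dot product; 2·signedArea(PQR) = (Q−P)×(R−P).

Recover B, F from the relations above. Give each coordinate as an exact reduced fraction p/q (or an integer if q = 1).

1. B_x = 326/25  [C, E, B are collinear ∩ AB ⟂ CE]
2. B_y = -118/25  [C, E, B are collinear ∩ AB ⟂ CE]
   → B = (326/25, -118/25)
3. F_x = -27/4  [FB · DE = -11321/50 ∩ FC · BA = -338/25]
4. F_y = -15/4  [FB · DE = -11321/50 ∩ FC · BA = -338/25]
   → F = (-27/4, -15/4)

B = (326/25, -118/25)
F = (-27/4, -15/4)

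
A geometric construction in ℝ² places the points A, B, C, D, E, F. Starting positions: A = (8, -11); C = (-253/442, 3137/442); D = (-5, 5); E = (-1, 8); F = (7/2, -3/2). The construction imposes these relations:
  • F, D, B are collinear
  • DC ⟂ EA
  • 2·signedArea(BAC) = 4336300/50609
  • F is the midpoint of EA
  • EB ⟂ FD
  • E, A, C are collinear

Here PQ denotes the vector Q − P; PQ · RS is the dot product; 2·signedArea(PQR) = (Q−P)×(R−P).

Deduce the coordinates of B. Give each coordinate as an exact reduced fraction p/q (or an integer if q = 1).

B = (-1797/458, 1913/458)

1. B_x = -1797/458  [F, D, B are collinear ∩ EB ⟂ FD]
2. B_y = 1913/458  [F, D, B are collinear ∩ EB ⟂ FD]
   → B = (-1797/458, 1913/458)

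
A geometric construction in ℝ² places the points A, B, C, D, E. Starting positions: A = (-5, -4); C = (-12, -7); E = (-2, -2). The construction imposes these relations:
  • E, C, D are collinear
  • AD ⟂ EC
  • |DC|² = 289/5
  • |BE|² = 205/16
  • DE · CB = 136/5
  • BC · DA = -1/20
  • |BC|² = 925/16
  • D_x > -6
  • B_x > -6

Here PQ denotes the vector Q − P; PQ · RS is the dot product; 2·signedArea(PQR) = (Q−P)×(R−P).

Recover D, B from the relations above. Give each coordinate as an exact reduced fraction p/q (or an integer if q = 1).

1. D_x = -26/5  [E, C, D are collinear ∩ AD ⟂ EC]
2. D_y = -18/5  [E, C, D are collinear ∩ AD ⟂ EC]
   → D = (-26/5, -18/5)
3. B_x = -103/20  [BC · DA = -1/20 ∩ DE · CB = 136/5]
4. B_y = -37/10  [BC · DA = -1/20 ∩ DE · CB = 136/5]
   → B = (-103/20, -37/10)

B = (-103/20, -37/10)
D = (-26/5, -18/5)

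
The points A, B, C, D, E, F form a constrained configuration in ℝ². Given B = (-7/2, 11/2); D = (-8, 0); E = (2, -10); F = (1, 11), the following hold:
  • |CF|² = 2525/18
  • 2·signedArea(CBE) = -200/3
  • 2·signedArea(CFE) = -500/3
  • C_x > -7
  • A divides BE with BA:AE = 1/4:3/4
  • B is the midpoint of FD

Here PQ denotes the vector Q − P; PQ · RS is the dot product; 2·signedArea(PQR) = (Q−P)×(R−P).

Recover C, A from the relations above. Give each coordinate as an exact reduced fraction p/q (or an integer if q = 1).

A = (-17/8, 13/8)
C = (-13/2, 11/6)

1. C_x = -13/2  [2·signedArea(CBE) = -200/3 ∩ 2·signedArea(CFE) = -500/3]
2. C_y = 11/6  [2·signedArea(CBE) = -200/3 ∩ 2·signedArea(CFE) = -500/3]
   → C = (-13/2, 11/6)
3. A_x = -17/8  [A divides BE with BA:AE = 1/4:3/4]
4. A_y = 13/8  [A divides BE with BA:AE = 1/4:3/4]
   → A = (-17/8, 13/8)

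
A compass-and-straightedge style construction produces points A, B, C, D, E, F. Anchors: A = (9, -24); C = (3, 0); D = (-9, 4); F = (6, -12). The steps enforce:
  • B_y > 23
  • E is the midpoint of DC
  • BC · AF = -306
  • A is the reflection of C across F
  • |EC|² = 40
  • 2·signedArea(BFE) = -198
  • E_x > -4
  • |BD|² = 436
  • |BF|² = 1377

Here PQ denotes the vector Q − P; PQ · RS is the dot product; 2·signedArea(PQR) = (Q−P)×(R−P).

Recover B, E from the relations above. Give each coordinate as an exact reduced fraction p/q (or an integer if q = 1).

1. B_x = -3  [line 3·x + -12·y + 297 = 0 ∩ |BD|² = 436]
2. B_y = 24  [line 3·x + -12·y + 297 = 0 ∩ |BD|² = 436]
   → B = (-3, 24)
3. E_x = -3  [E is the midpoint of DC]
4. E_y = 2  [E is the midpoint of DC]
   → E = (-3, 2)

B = (-3, 24)
E = (-3, 2)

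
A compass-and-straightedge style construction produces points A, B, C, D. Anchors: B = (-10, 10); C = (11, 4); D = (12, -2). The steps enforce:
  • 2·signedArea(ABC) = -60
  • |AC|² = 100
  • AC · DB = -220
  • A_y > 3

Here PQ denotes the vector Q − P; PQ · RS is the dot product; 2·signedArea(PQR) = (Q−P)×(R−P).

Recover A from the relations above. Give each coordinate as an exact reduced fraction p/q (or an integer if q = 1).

1. A_x = 1  [AC · DB = -220 ∩ 2·signedArea(ABC) = -60]
2. A_y = 4  [AC · DB = -220 ∩ 2·signedArea(ABC) = -60]
   → A = (1, 4)

A = (1, 4)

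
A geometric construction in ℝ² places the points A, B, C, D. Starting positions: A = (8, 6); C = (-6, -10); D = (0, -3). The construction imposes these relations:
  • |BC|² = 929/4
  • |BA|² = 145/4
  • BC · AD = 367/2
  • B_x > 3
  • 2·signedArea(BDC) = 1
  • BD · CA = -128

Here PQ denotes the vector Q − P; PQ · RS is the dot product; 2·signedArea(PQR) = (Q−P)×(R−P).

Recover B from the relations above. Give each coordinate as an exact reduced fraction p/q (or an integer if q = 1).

1. B_x = 4  [2·signedArea(BDC) = 1 ∩ BC · AD = 367/2]
2. B_y = 3/2  [2·signedArea(BDC) = 1 ∩ BC · AD = 367/2]
   → B = (4, 3/2)

B = (4, 3/2)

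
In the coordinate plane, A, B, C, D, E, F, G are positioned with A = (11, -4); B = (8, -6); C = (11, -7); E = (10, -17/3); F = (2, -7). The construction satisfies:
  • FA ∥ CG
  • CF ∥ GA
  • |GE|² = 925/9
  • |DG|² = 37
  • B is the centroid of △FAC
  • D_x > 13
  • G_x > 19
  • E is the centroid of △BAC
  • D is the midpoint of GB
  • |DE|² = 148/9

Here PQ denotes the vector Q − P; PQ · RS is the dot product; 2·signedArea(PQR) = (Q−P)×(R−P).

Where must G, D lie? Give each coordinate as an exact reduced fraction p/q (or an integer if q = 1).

1. G_x = 20  [CF ∥ GA ∩ FA ∥ CG]
2. G_y = -4  [CF ∥ GA ∩ FA ∥ CG]
   → G = (20, -4)
3. D_x = 14  [D is the midpoint of GB]
4. D_y = -5  [D is the midpoint of GB]
   → D = (14, -5)

D = (14, -5)
G = (20, -4)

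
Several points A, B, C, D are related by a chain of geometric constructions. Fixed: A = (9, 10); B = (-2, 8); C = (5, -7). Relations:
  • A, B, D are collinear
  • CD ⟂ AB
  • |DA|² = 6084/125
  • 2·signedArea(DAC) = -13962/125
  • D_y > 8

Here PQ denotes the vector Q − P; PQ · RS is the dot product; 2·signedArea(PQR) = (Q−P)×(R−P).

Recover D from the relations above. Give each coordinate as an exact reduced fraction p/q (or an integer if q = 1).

D = (267/125, 1094/125)

1. D_x = 267/125  [A, B, D are collinear ∩ CD ⟂ AB]
2. D_y = 1094/125  [A, B, D are collinear ∩ CD ⟂ AB]
   → D = (267/125, 1094/125)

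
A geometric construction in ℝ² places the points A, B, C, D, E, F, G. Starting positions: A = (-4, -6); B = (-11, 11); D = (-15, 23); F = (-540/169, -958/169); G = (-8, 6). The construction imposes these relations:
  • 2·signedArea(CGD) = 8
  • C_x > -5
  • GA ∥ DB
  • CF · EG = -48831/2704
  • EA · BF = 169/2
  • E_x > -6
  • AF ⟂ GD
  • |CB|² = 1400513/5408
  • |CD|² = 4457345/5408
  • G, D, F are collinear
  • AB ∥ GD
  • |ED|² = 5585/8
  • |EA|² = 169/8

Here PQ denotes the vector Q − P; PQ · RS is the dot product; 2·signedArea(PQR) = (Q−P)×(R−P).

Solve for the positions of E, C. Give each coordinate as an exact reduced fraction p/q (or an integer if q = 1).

C = (-6047/1352, -5015/1352)
E = (-23/4, -7/4)

1. E_x = -23/4  [line -1319/169·x + 2817/169·y + -5309/338 = 0 ∩ |EA|² = 169/8]
2. E_y = -7/4  [line -1319/169·x + 2817/169·y + -5309/338 = 0 ∩ |EA|² = 169/8]
   → E = (-23/4, -7/4)
3. C_x = -6047/1352  [2·signedArea(CGD) = 8 ∩ CF · EG = -48831/2704]
4. C_y = -5015/1352  [2·signedArea(CGD) = 8 ∩ CF · EG = -48831/2704]
   → C = (-6047/1352, -5015/1352)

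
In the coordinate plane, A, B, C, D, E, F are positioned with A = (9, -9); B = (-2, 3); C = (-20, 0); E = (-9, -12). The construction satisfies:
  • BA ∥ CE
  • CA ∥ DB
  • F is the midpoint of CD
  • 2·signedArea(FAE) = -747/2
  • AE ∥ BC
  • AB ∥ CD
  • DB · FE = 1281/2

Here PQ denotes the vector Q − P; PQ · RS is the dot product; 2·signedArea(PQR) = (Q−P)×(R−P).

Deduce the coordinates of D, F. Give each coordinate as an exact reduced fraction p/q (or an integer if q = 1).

1. D_x = -31  [CA ∥ DB ∩ AB ∥ CD]
2. D_y = 12  [CA ∥ DB ∩ AB ∥ CD]
   → D = (-31, 12)
3. F_x = -51/2  [F is the midpoint of CD]
4. F_y = 6  [F is the midpoint of CD]
   → F = (-51/2, 6)

D = (-31, 12)
F = (-51/2, 6)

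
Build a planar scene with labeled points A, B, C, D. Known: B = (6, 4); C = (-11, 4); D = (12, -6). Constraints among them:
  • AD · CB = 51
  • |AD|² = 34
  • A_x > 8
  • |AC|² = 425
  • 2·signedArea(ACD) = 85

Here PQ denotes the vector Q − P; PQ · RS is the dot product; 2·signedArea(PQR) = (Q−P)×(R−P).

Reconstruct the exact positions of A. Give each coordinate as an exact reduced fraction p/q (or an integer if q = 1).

1. A_x = 9  [AD · CB = 51 ∩ 2·signedArea(ACD) = 85]
2. A_y = -1  [AD · CB = 51 ∩ 2·signedArea(ACD) = 85]
   → A = (9, -1)

A = (9, -1)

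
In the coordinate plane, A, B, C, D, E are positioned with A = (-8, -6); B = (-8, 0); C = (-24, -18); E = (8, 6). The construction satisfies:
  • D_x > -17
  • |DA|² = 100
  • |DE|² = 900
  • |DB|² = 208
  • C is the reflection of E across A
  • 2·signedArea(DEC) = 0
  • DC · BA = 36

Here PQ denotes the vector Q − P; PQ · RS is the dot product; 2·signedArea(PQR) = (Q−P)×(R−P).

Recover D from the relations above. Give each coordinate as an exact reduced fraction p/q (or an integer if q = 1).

1. D_x = -16  [2·signedArea(DEC) = 0 ∩ DC · BA = 36]
2. D_y = -12  [2·signedArea(DEC) = 0 ∩ DC · BA = 36]
   → D = (-16, -12)

D = (-16, -12)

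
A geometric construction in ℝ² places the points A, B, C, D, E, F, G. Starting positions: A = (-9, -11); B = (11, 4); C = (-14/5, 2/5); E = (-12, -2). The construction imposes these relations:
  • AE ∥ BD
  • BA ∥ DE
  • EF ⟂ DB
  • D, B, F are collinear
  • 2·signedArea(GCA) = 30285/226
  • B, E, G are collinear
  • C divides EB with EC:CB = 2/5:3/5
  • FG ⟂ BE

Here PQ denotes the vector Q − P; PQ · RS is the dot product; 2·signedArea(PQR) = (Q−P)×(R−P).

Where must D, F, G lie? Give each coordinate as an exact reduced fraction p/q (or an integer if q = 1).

D = (8, 13)
F = (21/2, 11/2)
G = (2463/226, 449/113)

1. D_x = 8  [BA ∥ DE ∩ AE ∥ BD]
2. D_y = 13  [BA ∥ DE ∩ AE ∥ BD]
   → D = (8, 13)
3. F_x = 21/2  [D, B, F are collinear ∩ EF ⟂ DB]
4. F_y = 11/2  [D, B, F are collinear ∩ EF ⟂ DB]
   → F = (21/2, 11/2)
5. G_x = 2463/226  [B, E, G are collinear ∩ FG ⟂ BE]
6. G_y = 449/113  [B, E, G are collinear ∩ FG ⟂ BE]
   → G = (2463/226, 449/113)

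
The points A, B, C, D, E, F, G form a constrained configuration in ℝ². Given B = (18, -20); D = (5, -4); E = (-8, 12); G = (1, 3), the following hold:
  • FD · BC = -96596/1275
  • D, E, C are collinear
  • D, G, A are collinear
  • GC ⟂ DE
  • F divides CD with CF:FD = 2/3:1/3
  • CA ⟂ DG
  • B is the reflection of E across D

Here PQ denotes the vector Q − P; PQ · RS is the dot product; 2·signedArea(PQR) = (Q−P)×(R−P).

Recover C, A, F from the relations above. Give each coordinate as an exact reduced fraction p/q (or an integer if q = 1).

1. C_x = -7/425  [D, E, C are collinear ∩ GC ⟂ DE]
2. C_y = 924/425  [D, E, C are collinear ∩ GC ⟂ DE]
   → C = (-7/425, 924/425)
3. A_x = 30541/27625  [D, G, A are collinear ∩ CA ⟂ DG]
4. A_y = 77772/27625  [D, G, A are collinear ∩ CA ⟂ DG]
   → A = (30541/27625, 77772/27625)
5. F_x = 4243/1275  [F divides CD with CF:FD = 2/3:1/3]
6. F_y = -2476/1275  [F divides CD with CF:FD = 2/3:1/3]
   → F = (4243/1275, -2476/1275)

A = (30541/27625, 77772/27625)
C = (-7/425, 924/425)
F = (4243/1275, -2476/1275)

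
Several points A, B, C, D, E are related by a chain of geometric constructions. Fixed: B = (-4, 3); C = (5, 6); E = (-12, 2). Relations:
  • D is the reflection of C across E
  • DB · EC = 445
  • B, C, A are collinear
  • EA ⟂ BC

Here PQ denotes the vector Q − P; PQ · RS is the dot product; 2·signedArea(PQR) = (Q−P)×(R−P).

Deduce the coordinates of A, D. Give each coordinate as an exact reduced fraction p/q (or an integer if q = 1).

1. A_x = -23/2  [B, C, A are collinear ∩ EA ⟂ BC]
2. A_y = 1/2  [B, C, A are collinear ∩ EA ⟂ BC]
   → A = (-23/2, 1/2)
3. D_x = -29  [D is the reflection of C across E]
4. D_y = -2  [D is the reflection of C across E]
   → D = (-29, -2)

A = (-23/2, 1/2)
D = (-29, -2)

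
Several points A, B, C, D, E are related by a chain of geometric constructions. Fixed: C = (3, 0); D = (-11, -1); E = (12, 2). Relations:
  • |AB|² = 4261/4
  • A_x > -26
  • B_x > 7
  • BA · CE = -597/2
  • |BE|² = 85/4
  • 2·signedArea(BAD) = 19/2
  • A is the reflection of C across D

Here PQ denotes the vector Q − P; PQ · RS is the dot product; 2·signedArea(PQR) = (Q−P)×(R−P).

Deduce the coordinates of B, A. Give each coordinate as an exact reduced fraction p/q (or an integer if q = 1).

A = (-25, -2)
B = (15/2, 1)

1. A_x = -25  [A is the reflection of C across D]
2. A_y = -2  [A is the reflection of C across D]
   → A = (-25, -2)
3. B_x = 15/2  [2·signedArea(BAD) = 19/2 ∩ BA · CE = -597/2]
4. B_y = 1  [2·signedArea(BAD) = 19/2 ∩ BA · CE = -597/2]
   → B = (15/2, 1)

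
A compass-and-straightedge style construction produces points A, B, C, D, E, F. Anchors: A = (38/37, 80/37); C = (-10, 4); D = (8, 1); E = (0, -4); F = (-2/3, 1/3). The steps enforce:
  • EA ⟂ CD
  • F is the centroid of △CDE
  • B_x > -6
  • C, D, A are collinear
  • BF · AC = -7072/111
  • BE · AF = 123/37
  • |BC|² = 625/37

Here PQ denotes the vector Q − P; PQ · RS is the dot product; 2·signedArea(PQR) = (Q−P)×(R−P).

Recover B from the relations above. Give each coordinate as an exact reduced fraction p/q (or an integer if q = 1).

1. B_x = -220/37  [BF · AC = -7072/111 ∩ BE · AF = 123/37]
2. B_y = 123/37  [BF · AC = -7072/111 ∩ BE · AF = 123/37]
   → B = (-220/37, 123/37)

B = (-220/37, 123/37)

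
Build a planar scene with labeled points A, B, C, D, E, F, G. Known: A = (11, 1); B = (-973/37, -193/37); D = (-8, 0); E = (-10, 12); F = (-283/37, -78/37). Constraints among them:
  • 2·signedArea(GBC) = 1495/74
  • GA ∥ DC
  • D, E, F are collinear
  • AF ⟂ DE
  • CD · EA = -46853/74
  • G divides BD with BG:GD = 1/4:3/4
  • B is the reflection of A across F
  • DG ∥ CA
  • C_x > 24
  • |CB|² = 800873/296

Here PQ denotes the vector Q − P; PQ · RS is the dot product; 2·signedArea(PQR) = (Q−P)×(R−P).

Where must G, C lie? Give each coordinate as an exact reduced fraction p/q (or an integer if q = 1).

1. G_x = -3215/148  [G divides BD with BG:GD = 1/4:3/4]
2. G_y = -579/148  [G divides BD with BG:GD = 1/4:3/4]
   → G = (-3215/148, -579/148)
3. C_x = 3659/148  [DG ∥ CA ∩ GA ∥ DC]
4. C_y = 727/148  [DG ∥ CA ∩ GA ∥ DC]
   → C = (3659/148, 727/148)

C = (3659/148, 727/148)
G = (-3215/148, -579/148)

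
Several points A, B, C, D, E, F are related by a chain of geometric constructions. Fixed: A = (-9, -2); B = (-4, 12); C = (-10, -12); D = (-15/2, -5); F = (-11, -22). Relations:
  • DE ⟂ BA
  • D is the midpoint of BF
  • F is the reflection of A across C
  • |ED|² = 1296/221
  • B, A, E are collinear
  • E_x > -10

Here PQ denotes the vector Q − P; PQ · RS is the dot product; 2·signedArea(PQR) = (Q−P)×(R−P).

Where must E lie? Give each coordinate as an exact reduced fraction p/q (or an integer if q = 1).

E = (-4323/442, -925/221)

1. E_x = -4323/442  [B, A, E are collinear ∩ DE ⟂ BA]
2. E_y = -925/221  [B, A, E are collinear ∩ DE ⟂ BA]
   → E = (-4323/442, -925/221)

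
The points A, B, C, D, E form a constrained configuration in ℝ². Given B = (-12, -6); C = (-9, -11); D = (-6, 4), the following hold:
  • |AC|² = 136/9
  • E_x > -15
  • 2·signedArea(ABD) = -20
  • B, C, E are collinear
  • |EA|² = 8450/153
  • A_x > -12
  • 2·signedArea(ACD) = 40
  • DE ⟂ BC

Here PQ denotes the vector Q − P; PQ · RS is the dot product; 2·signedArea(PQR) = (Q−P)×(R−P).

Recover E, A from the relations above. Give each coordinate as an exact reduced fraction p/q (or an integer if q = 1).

1. E_x = -252/17  [B, C, E are collinear ∩ DE ⟂ BC]
2. E_y = -22/17  [B, C, E are collinear ∩ DE ⟂ BC]
   → E = (-252/17, -22/17)
3. A_x = -11  [2·signedArea(ACD) = 40 ∩ 2·signedArea(ABD) = -20]
4. A_y = -23/3  [2·signedArea(ACD) = 40 ∩ 2·signedArea(ABD) = -20]
   → A = (-11, -23/3)

A = (-11, -23/3)
E = (-252/17, -22/17)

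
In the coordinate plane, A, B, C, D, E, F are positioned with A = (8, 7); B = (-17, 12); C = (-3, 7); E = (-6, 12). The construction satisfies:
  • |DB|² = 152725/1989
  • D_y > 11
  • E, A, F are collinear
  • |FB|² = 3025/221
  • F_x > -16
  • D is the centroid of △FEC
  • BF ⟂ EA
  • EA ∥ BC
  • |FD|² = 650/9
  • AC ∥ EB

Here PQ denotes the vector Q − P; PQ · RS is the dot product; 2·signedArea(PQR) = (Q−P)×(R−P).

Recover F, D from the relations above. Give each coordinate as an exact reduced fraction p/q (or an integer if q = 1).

D = (-5471/663, 7621/663)
F = (-3482/221, 3422/221)

1. F_x = -3482/221  [E, A, F are collinear ∩ BF ⟂ EA]
2. F_y = 3422/221  [E, A, F are collinear ∩ BF ⟂ EA]
   → F = (-3482/221, 3422/221)
3. D_x = -5471/663  [D is the centroid of △FEC]
4. D_y = 7621/663  [D is the centroid of △FEC]
   → D = (-5471/663, 7621/663)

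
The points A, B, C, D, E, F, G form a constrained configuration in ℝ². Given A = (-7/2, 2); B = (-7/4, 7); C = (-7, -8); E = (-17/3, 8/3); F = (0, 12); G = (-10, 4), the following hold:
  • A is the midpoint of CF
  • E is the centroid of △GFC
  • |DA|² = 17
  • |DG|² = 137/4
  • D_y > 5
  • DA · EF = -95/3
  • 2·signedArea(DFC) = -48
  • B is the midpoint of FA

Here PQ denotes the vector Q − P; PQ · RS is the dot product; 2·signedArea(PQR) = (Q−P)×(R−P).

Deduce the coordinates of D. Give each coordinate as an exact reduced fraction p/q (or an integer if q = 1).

D = (-9/2, 6)

1. D_x = -9/2  [2·signedArea(DFC) = -48 ∩ DA · EF = -95/3]
2. D_y = 6  [2·signedArea(DFC) = -48 ∩ DA · EF = -95/3]
   → D = (-9/2, 6)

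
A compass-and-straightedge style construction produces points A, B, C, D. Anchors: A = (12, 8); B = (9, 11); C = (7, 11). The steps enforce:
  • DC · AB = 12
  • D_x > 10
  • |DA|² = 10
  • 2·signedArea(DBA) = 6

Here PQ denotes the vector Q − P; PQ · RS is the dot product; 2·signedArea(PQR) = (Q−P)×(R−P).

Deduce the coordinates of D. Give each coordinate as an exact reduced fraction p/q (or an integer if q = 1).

D = (11, 11)

1. D_x = 11  [2·signedArea(DBA) = 6 ∩ DC · AB = 12]
2. D_y = 11  [2·signedArea(DBA) = 6 ∩ DC · AB = 12]
   → D = (11, 11)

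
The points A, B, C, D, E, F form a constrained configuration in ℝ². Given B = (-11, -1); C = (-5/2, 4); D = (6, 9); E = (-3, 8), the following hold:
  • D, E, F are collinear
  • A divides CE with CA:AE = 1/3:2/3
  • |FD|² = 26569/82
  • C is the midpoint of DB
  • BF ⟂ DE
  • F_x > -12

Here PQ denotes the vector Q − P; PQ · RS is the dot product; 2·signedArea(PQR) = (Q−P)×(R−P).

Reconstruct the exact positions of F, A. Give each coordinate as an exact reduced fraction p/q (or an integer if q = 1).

A = (-8/3, 16/3)
F = (-975/82, 575/82)

1. F_x = -975/82  [D, E, F are collinear ∩ BF ⟂ DE]
2. F_y = 575/82  [D, E, F are collinear ∩ BF ⟂ DE]
   → F = (-975/82, 575/82)
3. A_x = -8/3  [A divides CE with CA:AE = 1/3:2/3]
4. A_y = 16/3  [A divides CE with CA:AE = 1/3:2/3]
   → A = (-8/3, 16/3)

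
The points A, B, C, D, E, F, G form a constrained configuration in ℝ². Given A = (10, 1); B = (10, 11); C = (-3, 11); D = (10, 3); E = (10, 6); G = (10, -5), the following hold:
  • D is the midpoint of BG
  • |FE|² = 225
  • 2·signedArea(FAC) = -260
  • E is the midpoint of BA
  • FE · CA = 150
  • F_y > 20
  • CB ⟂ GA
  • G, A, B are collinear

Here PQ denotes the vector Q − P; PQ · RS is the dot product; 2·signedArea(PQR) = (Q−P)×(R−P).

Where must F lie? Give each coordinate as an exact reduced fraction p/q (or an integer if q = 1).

F = (10, 21)

1. F_x = 10  [2·signedArea(FAC) = -260 ∩ FE · CA = 150]
2. F_y = 21  [2·signedArea(FAC) = -260 ∩ FE · CA = 150]
   → F = (10, 21)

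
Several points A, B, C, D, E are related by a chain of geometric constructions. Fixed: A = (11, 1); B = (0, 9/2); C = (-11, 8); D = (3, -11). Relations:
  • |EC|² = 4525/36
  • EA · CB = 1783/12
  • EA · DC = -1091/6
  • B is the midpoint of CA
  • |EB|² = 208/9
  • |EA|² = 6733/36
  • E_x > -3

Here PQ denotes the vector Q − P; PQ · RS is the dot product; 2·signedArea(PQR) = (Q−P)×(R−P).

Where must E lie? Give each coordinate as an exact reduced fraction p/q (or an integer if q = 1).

E = (-8/3, 1/2)

1. E_x = -8/3  [EA · CB = 1783/12 ∩ EA · DC = -1091/6]
2. E_y = 1/2  [EA · CB = 1783/12 ∩ EA · DC = -1091/6]
   → E = (-8/3, 1/2)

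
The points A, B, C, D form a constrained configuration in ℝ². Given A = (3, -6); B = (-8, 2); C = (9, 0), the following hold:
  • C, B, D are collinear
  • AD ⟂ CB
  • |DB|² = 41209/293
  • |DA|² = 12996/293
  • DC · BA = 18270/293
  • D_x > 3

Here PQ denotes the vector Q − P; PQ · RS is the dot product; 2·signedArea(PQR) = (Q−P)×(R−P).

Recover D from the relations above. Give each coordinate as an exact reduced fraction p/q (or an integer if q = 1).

D = (1107/293, 180/293)

1. D_x = 1107/293  [C, B, D are collinear ∩ AD ⟂ CB]
2. D_y = 180/293  [C, B, D are collinear ∩ AD ⟂ CB]
   → D = (1107/293, 180/293)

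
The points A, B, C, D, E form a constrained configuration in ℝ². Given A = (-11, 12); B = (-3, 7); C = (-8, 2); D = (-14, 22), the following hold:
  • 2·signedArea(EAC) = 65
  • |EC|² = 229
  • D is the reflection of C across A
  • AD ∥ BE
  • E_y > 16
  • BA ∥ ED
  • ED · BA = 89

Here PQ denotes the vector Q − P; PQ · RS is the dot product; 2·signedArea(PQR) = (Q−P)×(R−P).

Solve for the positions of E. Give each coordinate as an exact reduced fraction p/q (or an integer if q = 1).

E = (-6, 17)

1. E_x = -6  [BA ∥ ED ∩ AD ∥ BE]
2. E_y = 17  [BA ∥ ED ∩ AD ∥ BE]
   → E = (-6, 17)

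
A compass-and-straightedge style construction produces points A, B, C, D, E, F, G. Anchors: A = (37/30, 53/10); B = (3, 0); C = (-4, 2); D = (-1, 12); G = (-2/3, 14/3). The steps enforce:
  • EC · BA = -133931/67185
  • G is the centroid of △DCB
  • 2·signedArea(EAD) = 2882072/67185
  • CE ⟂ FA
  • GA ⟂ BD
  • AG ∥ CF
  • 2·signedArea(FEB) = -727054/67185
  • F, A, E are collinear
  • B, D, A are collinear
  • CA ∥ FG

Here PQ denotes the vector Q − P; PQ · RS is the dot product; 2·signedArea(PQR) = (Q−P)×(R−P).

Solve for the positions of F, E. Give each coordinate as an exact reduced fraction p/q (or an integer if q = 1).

E = (-187007/44790, 103811/44790)
F = (-59/10, 41/30)

1. F_x = -59/10  [CA ∥ FG ∩ AG ∥ CF]
2. F_y = 41/30  [CA ∥ FG ∩ AG ∥ CF]
   → F = (-59/10, 41/30)
3. E_x = -187007/44790  [F, A, E are collinear ∩ CE ⟂ FA]
4. E_y = 103811/44790  [F, A, E are collinear ∩ CE ⟂ FA]
   → E = (-187007/44790, 103811/44790)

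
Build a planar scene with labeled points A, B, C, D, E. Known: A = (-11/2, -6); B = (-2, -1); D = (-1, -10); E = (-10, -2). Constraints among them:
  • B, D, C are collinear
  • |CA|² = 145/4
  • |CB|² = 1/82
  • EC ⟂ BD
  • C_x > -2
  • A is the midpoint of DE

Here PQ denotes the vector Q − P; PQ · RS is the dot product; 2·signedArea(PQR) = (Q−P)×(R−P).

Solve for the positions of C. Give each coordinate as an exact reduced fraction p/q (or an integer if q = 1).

C = (-163/82, -91/82)

1. C_x = -163/82  [B, D, C are collinear ∩ EC ⟂ BD]
2. C_y = -91/82  [B, D, C are collinear ∩ EC ⟂ BD]
   → C = (-163/82, -91/82)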